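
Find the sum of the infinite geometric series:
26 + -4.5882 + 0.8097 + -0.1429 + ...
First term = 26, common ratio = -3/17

For |r| < 1, S = a / (1 - r)
S = 26 / (1 - (-3/17))
S = 26 / (20/17)
S = 221/10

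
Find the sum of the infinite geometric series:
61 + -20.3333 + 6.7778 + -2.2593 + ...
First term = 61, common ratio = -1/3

For |r| < 1, S = a / (1 - r)
S = 61 / (1 - (-1/3))
S = 61 / (4/3)
S = 183/4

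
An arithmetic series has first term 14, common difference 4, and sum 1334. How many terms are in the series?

Using S = n/2 × [2a + (n-1)d]
1334 = n/2 × [2(14) + (n-1)(4)]
1334 = n/2 × [28 + 4n - 4]
2668 = n × [24 + 4n]
4n² + (24)n - 2668 = 0
Discriminant: Δ = (24)² - 4(4)(-2668) = 576 + 42688 = 43264
√Δ = 208
n = [-(24) + √Δ] / (2·4) = (-24 + 208) / 8 = 184 / 8 = 23
(The negative root is discarded since n must be a positive integer.)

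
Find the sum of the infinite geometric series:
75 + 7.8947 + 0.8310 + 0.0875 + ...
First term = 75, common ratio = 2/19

For |r| < 1, S = a / (1 - r)
S = 75 / (1 - (2/19))
S = 75 / (17/19)
S = 1425/17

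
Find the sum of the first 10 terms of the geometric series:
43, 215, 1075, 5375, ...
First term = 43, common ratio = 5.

Sₙ = a(1 - rⁿ) / (1 - r)
S_10 = 43(1 - 5^10) / (1 - 5)
S_10 = 43(1 - 9765625) / (-4)
S_10 = 104980458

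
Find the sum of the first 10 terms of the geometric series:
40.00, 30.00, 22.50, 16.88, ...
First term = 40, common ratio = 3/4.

Sₙ = a(1 - rⁿ) / (1 - r)
S_10 = 40(1 - (3/4)^10) / (1 - (3/4))
S_10 = 40(1 - (59049/1048576)) / (1/4)
S_10 = 4947635/32768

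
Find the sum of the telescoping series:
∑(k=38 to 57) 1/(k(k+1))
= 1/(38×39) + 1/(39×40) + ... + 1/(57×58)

Partial fractions: 1/(k(k+1)) = 1/k - 1/(k+1)
The series telescopes:
= (1/38 - 1/39) + (1/39 - 1/40) + ... + (1/57 - 1/58)
= 1/38 - 1/58
= 5/551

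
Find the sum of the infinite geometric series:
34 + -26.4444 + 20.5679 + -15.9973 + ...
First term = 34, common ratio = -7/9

For |r| < 1, S = a / (1 - r)
S = 34 / (1 - (-7/9))
S = 34 / (16/9)
S = 153/8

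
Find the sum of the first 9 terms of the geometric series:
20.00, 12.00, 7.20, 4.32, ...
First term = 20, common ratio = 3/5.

Sₙ = a(1 - rⁿ) / (1 - r)
S_9 = 20(1 - (3/5)^9) / (1 - (3/5))
S_9 = 20(1 - (19683/1953125)) / (2/5)
S_9 = 3866884/78125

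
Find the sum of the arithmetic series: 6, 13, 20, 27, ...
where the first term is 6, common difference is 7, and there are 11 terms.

Sₙ = n/2 × (first + last)
Last term = a + (n-1)d = 6 + (11-1)×7 = 76
S_11 = 11/2 × (6 + 76)
S_11 = 11/2 × 82 = 451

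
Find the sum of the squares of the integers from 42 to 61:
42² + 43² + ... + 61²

Use ∑_{k=1}^{n} k² = n(n+1)(2n+1)/6, then subtract the first 41 terms.
∑_{k=1}^{61} k² = 61×62×123/6 = 77531
∑_{k=1}^{41} k² = 41×42×83/6 = 23821
∑_{k=42}^{61} k² = 77531 - 23821 = 53710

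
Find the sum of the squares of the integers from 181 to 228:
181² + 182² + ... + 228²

Use ∑_{k=1}^{n} k² = n(n+1)(2n+1)/6, then subtract the first 180 terms.
∑_{k=1}^{228} k² = 228×229×457/6 = 3976814
∑_{k=1}^{180} k² = 180×181×361/6 = 1960230
∑_{k=181}^{228} k² = 3976814 - 1960230 = 2016584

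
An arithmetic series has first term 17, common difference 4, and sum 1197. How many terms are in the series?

Using S = n/2 × [2a + (n-1)d]
1197 = n/2 × [2(17) + (n-1)(4)]
1197 = n/2 × [34 + 4n - 4]
2394 = n × [30 + 4n]
4n² + (30)n - 2394 = 0
Discriminant: Δ = (30)² - 4(4)(-2394) = 900 + 38304 = 39204
√Δ = 198
n = [-(30) + √Δ] / (2·4) = (-30 + 198) / 8 = 168 / 8 = 21
(The negative root is discarded since n must be a positive integer.)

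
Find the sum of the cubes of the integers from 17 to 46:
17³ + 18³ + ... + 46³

Use ∑_{k=1}^{n} k³ = [n(n+1)/2]², then subtract the first 16 terms.
∑_{k=1}^{46} k³ = [46×47/2]² = 1081² = 1168561
∑_{k=1}^{16} k³ = [16×17/2]² = 136² = 18496
∑_{k=17}^{46} k³ = 1168561 - 18496 = 1150065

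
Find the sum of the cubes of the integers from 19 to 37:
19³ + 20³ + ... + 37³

Use ∑_{k=1}^{n} k³ = [n(n+1)/2]², then subtract the first 18 terms.
∑_{k=1}^{37} k³ = [37×38/2]² = 703² = 494209
∑_{k=1}^{18} k³ = [18×19/2]² = 171² = 29241
∑_{k=19}^{37} k³ = 494209 - 29241 = 464968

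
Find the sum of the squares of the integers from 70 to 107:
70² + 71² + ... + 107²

Use ∑_{k=1}^{n} k² = n(n+1)(2n+1)/6, then subtract the first 69 terms.
∑_{k=1}^{107} k² = 107×108×215/6 = 414090
∑_{k=1}^{69} k² = 69×70×139/6 = 111895
∑_{k=70}^{107} k² = 414090 - 111895 = 302195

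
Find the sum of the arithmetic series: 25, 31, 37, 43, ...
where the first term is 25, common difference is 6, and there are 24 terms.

Sₙ = n/2 × (first + last)
Last term = a + (n-1)d = 25 + (24-1)×6 = 163
S_24 = 24/2 × (25 + 163)
S_24 = 24/2 × 188 = 2256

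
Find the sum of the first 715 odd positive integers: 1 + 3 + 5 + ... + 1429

Sum of first n odd numbers = n²
= 715²
= 511225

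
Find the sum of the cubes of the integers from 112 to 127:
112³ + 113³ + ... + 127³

Use ∑_{k=1}^{n} k³ = [n(n+1)/2]², then subtract the first 111 terms.
∑_{k=1}^{127} k³ = [127×128/2]² = 8128² = 66064384
∑_{k=1}^{111} k³ = [111×112/2]² = 6216² = 38638656
∑_{k=112}^{127} k³ = 66064384 - 38638656 = 27425728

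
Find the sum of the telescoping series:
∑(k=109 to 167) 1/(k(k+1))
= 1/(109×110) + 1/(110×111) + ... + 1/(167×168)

Partial fractions: 1/(k(k+1)) = 1/k - 1/(k+1)
The series telescopes:
= (1/109 - 1/110) + (1/110 - 1/111) + ... + (1/167 - 1/168)
= 1/109 - 1/168
= 59/18312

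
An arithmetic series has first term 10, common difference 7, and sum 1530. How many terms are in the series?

Using S = n/2 × [2a + (n-1)d]
1530 = n/2 × [2(10) + (n-1)(7)]
1530 = n/2 × [20 + 7n - 7]
3060 = n × [13 + 7n]
7n² + (13)n - 3060 = 0
Discriminant: Δ = (13)² - 4(7)(-3060) = 169 + 85680 = 85849
√Δ = 293
n = [-(13) + √Δ] / (2·7) = (-13 + 293) / 14 = 280 / 14 = 20
(The negative root is discarded since n must be a positive integer.)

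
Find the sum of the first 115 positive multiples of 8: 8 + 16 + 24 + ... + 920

Factor out 8: = 8(1 + 2 + ... + 115) = 8 × n(n+1)/2
= 8 × 115×116/2
= 8 × 6670
= 53360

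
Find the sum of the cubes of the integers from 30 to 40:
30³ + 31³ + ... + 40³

Use ∑_{k=1}^{n} k³ = [n(n+1)/2]², then subtract the first 29 terms.
∑_{k=1}^{40} k³ = [40×41/2]² = 820² = 672400
∑_{k=1}^{29} k³ = [29×30/2]² = 435² = 189225
∑_{k=30}^{40} k³ = 672400 - 189225 = 483175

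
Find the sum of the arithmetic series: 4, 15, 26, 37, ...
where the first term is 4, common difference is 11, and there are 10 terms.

Sₙ = n/2 × (first + last)
Last term = a + (n-1)d = 4 + (10-1)×11 = 103
S_10 = 10/2 × (4 + 103)
S_10 = 10/2 × 107 = 535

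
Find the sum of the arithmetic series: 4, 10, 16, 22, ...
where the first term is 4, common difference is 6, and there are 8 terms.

Sₙ = n/2 × (first + last)
Last term = a + (n-1)d = 4 + (8-1)×6 = 46
S_8 = 8/2 × (4 + 46)
S_8 = 8/2 × 50 = 200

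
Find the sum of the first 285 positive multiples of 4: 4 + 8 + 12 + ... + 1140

Factor out 4: = 4(1 + 2 + ... + 285) = 4 × n(n+1)/2
= 4 × 285×286/2
= 4 × 40755
= 163020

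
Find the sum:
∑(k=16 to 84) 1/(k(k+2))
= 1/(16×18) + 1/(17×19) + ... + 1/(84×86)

Partial fractions: 1/(k(k+2)) = (1/2)[1/k - 1/(k+2)]
Telescoping leaves the first two and last two terms:
= (1/2)[1/16 + 1/17 - 1/85 - 1/86]
= 5727/116960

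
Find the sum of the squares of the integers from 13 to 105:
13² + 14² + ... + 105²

Use ∑_{k=1}^{n} k² = n(n+1)(2n+1)/6, then subtract the first 12 terms.
∑_{k=1}^{105} k² = 105×106×211/6 = 391405
∑_{k=1}^{12} k² = 12×13×25/6 = 650
∑_{k=13}^{105} k² = 391405 - 650 = 390755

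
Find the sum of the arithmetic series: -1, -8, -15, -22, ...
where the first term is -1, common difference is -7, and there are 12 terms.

Sₙ = n/2 × (first + last)
Last term = a + (n-1)d = -1 + (12-1)×(-7) = -78
S_12 = 12/2 × (-1 + (-78))
S_12 = 12/2 × (-79) = -474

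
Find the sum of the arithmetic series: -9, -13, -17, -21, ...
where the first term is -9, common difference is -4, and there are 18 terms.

Sₙ = n/2 × (first + last)
Last term = a + (n-1)d = -9 + (18-1)×(-4) = -77
S_18 = 18/2 × (-9 + (-77))
S_18 = 18/2 × (-86) = -774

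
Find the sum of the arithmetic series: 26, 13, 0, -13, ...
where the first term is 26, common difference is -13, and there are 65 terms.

Sₙ = n/2 × (first + last)
Last term = a + (n-1)d = 26 + (65-1)×(-13) = -806
S_65 = 65/2 × (26 + (-806))
S_65 = 65/2 × (-780) = -25350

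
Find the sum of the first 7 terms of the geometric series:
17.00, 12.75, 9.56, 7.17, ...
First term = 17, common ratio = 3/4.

Sₙ = a(1 - rⁿ) / (1 - r)
S_7 = 17(1 - (3/4)^7) / (1 - (3/4))
S_7 = 17(1 - (2187/16384)) / (1/4)
S_7 = 241349/4096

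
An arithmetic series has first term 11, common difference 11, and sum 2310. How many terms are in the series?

Using S = n/2 × [2a + (n-1)d]
2310 = n/2 × [2(11) + (n-1)(11)]
2310 = n/2 × [22 + 11n - 11]
4620 = n × [11 + 11n]
11n² + (11)n - 4620 = 0
Discriminant: Δ = (11)² - 4(11)(-4620) = 121 + 203280 = 203401
√Δ = 451
n = [-(11) + √Δ] / (2·11) = (-11 + 451) / 22 = 440 / 22 = 20
(The negative root is discarded since n must be a positive integer.)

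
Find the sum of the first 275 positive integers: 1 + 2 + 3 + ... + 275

Formula: ∑k = n(n+1)/2
= 275×276/2
= 75900/2
= 37950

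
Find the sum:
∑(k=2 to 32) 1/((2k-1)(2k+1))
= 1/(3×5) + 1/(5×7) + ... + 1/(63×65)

Partial fractions: 1/((2k-1)(2k+1)) = (1/2)[1/(2k-1) - 1/(2k+1)]
The series telescopes:
= (1/2)[1/3 - 1/65]
= 31/195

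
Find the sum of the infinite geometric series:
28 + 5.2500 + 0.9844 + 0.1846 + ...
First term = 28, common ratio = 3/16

For |r| < 1, S = a / (1 - r)
S = 28 / (1 - (3/16))
S = 28 / (13/16)
S = 448/13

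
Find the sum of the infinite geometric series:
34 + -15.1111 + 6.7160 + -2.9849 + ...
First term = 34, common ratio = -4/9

For |r| < 1, S = a / (1 - r)
S = 34 / (1 - (-4/9))
S = 34 / (13/9)
S = 306/13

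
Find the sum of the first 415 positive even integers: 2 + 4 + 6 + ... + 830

Sum of first n even numbers = n(n+1)
= 415×416
= 172640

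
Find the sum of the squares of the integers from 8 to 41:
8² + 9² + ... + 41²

Use ∑_{k=1}^{n} k² = n(n+1)(2n+1)/6, then subtract the first 7 terms.
∑_{k=1}^{41} k² = 41×42×83/6 = 23821
∑_{k=1}^{7} k² = 7×8×15/6 = 140
∑_{k=8}^{41} k² = 23821 - 140 = 23681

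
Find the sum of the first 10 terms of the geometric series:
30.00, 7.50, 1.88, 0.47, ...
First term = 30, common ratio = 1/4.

Sₙ = a(1 - rⁿ) / (1 - r)
S_10 = 30(1 - (1/4)^10) / (1 - (1/4))
S_10 = 30(1 - (1/1048576)) / (3/4)
S_10 = 5242875/131072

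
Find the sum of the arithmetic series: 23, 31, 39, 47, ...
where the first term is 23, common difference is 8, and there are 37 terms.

Sₙ = n/2 × (first + last)
Last term = a + (n-1)d = 23 + (37-1)×8 = 311
S_37 = 37/2 × (23 + 311)
S_37 = 37/2 × 334 = 6179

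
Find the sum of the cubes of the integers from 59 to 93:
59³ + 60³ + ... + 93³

Use ∑_{k=1}^{n} k³ = [n(n+1)/2]², then subtract the first 58 terms.
∑_{k=1}^{93} k³ = [93×94/2]² = 4371² = 19105641
∑_{k=1}^{58} k³ = [58×59/2]² = 1711² = 2927521
∑_{k=59}^{93} k³ = 19105641 - 2927521 = 16178120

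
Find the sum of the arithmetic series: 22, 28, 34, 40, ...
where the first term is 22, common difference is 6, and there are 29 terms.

Sₙ = n/2 × (first + last)
Last term = a + (n-1)d = 22 + (29-1)×6 = 190
S_29 = 29/2 × (22 + 190)
S_29 = 29/2 × 212 = 3074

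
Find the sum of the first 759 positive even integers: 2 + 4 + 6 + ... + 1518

Sum of first n even numbers = n(n+1)
= 759×760
= 576840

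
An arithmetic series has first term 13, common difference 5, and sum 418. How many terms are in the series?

Using S = n/2 × [2a + (n-1)d]
418 = n/2 × [2(13) + (n-1)(5)]
418 = n/2 × [26 + 5n - 5]
836 = n × [21 + 5n]
5n² + (21)n - 836 = 0
Discriminant: Δ = (21)² - 4(5)(-836) = 441 + 16720 = 17161
√Δ = 131
n = [-(21) + √Δ] / (2·5) = (-21 + 131) / 10 = 110 / 10 = 11
(The negative root is discarded since n must be a positive integer.)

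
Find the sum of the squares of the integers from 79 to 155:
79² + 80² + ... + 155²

Use ∑_{k=1}^{n} k² = n(n+1)(2n+1)/6, then subtract the first 78 terms.
∑_{k=1}^{155} k² = 155×156×311/6 = 1253330
∑_{k=1}^{78} k² = 78×79×157/6 = 161239
∑_{k=79}^{155} k² = 1253330 - 161239 = 1092091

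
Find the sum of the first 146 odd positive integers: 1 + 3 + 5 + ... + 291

Sum of first n odd numbers = n²
= 146²
= 21316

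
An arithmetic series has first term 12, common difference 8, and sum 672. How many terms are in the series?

Using S = n/2 × [2a + (n-1)d]
672 = n/2 × [2(12) + (n-1)(8)]
672 = n/2 × [24 + 8n - 8]
1344 = n × [16 + 8n]
8n² + (16)n - 1344 = 0
Discriminant: Δ = (16)² - 4(8)(-1344) = 256 + 43008 = 43264
√Δ = 208
n = [-(16) + √Δ] / (2·8) = (-16 + 208) / 16 = 192 / 16 = 12
(The negative root is discarded since n must be a positive integer.)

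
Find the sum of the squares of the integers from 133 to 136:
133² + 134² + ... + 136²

Use ∑_{k=1}^{n} k² = n(n+1)(2n+1)/6, then subtract the first 132 terms.
∑_{k=1}^{136} k² = 136×137×273/6 = 847756
∑_{k=1}^{132} k² = 132×133×265/6 = 775390
∑_{k=133}^{136} k² = 847756 - 775390 = 72366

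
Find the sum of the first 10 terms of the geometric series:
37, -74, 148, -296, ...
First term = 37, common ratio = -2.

Sₙ = a(1 - rⁿ) / (1 - r)
S_10 = 37(1 - (-2)^10) / (1 - (-2))
S_10 = 37(1 - 1024) / (3)
S_10 = -12617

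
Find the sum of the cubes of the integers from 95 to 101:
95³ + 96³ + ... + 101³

Use ∑_{k=1}^{n} k³ = [n(n+1)/2]², then subtract the first 94 terms.
∑_{k=1}^{101} k³ = [101×102/2]² = 5151² = 26532801
∑_{k=1}^{94} k³ = [94×95/2]² = 4465² = 19936225
∑_{k=95}^{101} k³ = 26532801 - 19936225 = 6596576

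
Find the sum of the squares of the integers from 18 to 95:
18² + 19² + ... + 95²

Use ∑_{k=1}^{n} k² = n(n+1)(2n+1)/6, then subtract the first 17 terms.
∑_{k=1}^{95} k² = 95×96×191/6 = 290320
∑_{k=1}^{17} k² = 17×18×35/6 = 1785
∑_{k=18}^{95} k² = 290320 - 1785 = 288535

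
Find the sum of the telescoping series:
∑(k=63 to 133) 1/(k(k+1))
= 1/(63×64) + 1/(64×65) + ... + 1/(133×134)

Partial fractions: 1/(k(k+1)) = 1/k - 1/(k+1)
The series telescopes:
= (1/63 - 1/64) + (1/64 - 1/65) + ... + (1/133 - 1/134)
= 1/63 - 1/134
= 71/8442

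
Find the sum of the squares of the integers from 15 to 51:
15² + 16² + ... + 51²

Use ∑_{k=1}^{n} k² = n(n+1)(2n+1)/6, then subtract the first 14 terms.
∑_{k=1}^{51} k² = 51×52×103/6 = 45526
∑_{k=1}^{14} k² = 14×15×29/6 = 1015
∑_{k=15}^{51} k² = 45526 - 1015 = 44511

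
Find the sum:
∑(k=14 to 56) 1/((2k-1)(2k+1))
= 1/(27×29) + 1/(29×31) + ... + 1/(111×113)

Partial fractions: 1/((2k-1)(2k+1)) = (1/2)[1/(2k-1) - 1/(2k+1)]
The series telescopes:
= (1/2)[1/27 - 1/113]
= 43/3051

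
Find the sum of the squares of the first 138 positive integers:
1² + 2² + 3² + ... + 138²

Formula: ∑k² = n(n+1)(2n+1)/6
= 138×139×277/6
= 5313414/6
= 885569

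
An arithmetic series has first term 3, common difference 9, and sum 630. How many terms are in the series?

Using S = n/2 × [2a + (n-1)d]
630 = n/2 × [2(3) + (n-1)(9)]
630 = n/2 × [6 + 9n - 9]
1260 = n × [-3 + 9n]
9n² + (-3)n - 1260 = 0
Discriminant: Δ = (-3)² - 4(9)(-1260) = 9 + 45360 = 45369
√Δ = 213
n = [-(-3) + √Δ] / (2·9) = (3 + 213) / 18 = 216 / 18 = 12
(The negative root is discarded since n must be a positive integer.)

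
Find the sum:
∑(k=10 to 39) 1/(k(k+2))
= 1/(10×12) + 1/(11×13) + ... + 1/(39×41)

Partial fractions: 1/(k(k+2)) = (1/2)[1/k - 1/(k+2)]
Telescoping leaves the first two and last two terms:
= (1/2)[1/10 + 1/11 - 1/40 - 1/41]
= 2553/36080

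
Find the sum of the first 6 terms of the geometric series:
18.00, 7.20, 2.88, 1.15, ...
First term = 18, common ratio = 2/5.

Sₙ = a(1 - rⁿ) / (1 - r)
S_6 = 18(1 - (2/5)^6) / (1 - (2/5))
S_6 = 18(1 - (64/15625)) / (3/5)
S_6 = 93366/3125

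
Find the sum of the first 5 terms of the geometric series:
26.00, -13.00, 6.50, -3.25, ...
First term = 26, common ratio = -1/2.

Sₙ = a(1 - rⁿ) / (1 - r)
S_5 = 26(1 - (-1/2)^5) / (1 - (-1/2))
S_5 = 26(1 - (-1/32)) / (3/2)
S_5 = 143/8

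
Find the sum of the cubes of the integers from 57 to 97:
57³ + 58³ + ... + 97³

Use ∑_{k=1}^{n} k³ = [n(n+1)/2]², then subtract the first 56 terms.
∑_{k=1}^{97} k³ = [97×98/2]² = 4753² = 22591009
∑_{k=1}^{56} k³ = [56×57/2]² = 1596² = 2547216
∑_{k=57}^{97} k³ = 22591009 - 2547216 = 20043793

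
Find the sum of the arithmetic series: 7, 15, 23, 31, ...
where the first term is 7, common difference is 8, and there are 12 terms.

Sₙ = n/2 × (first + last)
Last term = a + (n-1)d = 7 + (12-1)×8 = 95
S_12 = 12/2 × (7 + 95)
S_12 = 12/2 × 102 = 612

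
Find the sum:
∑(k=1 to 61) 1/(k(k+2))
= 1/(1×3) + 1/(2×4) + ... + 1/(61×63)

Partial fractions: 1/(k(k+2)) = (1/2)[1/k - 1/(k+2)]
Telescoping leaves the first two and last two terms:
= (1/2)[1/1 + 1/2 - 1/62 - 1/63]
= 2867/3906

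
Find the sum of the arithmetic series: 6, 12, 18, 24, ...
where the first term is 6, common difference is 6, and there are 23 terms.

Sₙ = n/2 × (first + last)
Last term = a + (n-1)d = 6 + (23-1)×6 = 138
S_23 = 23/2 × (6 + 138)
S_23 = 23/2 × 144 = 1656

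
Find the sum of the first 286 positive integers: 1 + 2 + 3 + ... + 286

Formula: ∑k = n(n+1)/2
= 286×287/2
= 82082/2
= 41041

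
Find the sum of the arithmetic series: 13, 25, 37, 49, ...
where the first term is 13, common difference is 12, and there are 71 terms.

Sₙ = n/2 × (first + last)
Last term = a + (n-1)d = 13 + (71-1)×12 = 853
S_71 = 71/2 × (13 + 853)
S_71 = 71/2 × 866 = 30743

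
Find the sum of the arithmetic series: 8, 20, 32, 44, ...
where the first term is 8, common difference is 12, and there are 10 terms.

Sₙ = n/2 × (first + last)
Last term = a + (n-1)d = 8 + (10-1)×12 = 116
S_10 = 10/2 × (8 + 116)
S_10 = 10/2 × 124 = 620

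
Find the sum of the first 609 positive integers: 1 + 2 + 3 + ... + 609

Formula: ∑k = n(n+1)/2
= 609×610/2
= 371490/2
= 185745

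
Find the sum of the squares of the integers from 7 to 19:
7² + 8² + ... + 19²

Use ∑_{k=1}^{n} k² = n(n+1)(2n+1)/6, then subtract the first 6 terms.
∑_{k=1}^{19} k² = 19×20×39/6 = 2470
∑_{k=1}^{6} k² = 6×7×13/6 = 91
∑_{k=7}^{19} k² = 2470 - 91 = 2379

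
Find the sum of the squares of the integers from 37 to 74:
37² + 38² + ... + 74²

Use ∑_{k=1}^{n} k² = n(n+1)(2n+1)/6, then subtract the first 36 terms.
∑_{k=1}^{74} k² = 74×75×149/6 = 137825
∑_{k=1}^{36} k² = 36×37×73/6 = 16206
∑_{k=37}^{74} k² = 137825 - 16206 = 121619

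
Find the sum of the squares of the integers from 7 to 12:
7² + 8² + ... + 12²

Use ∑_{k=1}^{n} k² = n(n+1)(2n+1)/6, then subtract the first 6 terms.
∑_{k=1}^{12} k² = 12×13×25/6 = 650
∑_{k=1}^{6} k² = 6×7×13/6 = 91
∑_{k=7}^{12} k² = 650 - 91 = 559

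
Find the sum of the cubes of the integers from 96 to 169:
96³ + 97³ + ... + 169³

Use ∑_{k=1}^{n} k³ = [n(n+1)/2]², then subtract the first 95 terms.
∑_{k=1}^{169} k³ = [169×170/2]² = 14365² = 206353225
∑_{k=1}^{95} k³ = [95×96/2]² = 4560² = 20793600
∑_{k=96}^{169} k³ = 206353225 - 20793600 = 185559625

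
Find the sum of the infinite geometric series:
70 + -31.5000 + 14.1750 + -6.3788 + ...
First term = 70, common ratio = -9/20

For |r| < 1, S = a / (1 - r)
S = 70 / (1 - (-9/20))
S = 70 / (29/20)
S = 1400/29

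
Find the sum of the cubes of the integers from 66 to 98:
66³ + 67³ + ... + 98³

Use ∑_{k=1}^{n} k³ = [n(n+1)/2]², then subtract the first 65 terms.
∑_{k=1}^{98} k³ = [98×99/2]² = 4851² = 23532201
∑_{k=1}^{65} k³ = [65×66/2]² = 2145² = 4601025
∑_{k=66}^{98} k³ = 23532201 - 4601025 = 18931176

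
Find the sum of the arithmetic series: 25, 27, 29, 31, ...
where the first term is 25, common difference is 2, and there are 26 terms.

Sₙ = n/2 × (first + last)
Last term = a + (n-1)d = 25 + (26-1)×2 = 75
S_26 = 26/2 × (25 + 75)
S_26 = 26/2 × 100 = 1300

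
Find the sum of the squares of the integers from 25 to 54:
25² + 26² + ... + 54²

Use ∑_{k=1}^{n} k² = n(n+1)(2n+1)/6, then subtract the first 24 terms.
∑_{k=1}^{54} k² = 54×55×109/6 = 53955
∑_{k=1}^{24} k² = 24×25×49/6 = 4900
∑_{k=25}^{54} k² = 53955 - 4900 = 49055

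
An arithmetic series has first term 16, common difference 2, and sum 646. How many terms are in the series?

Using S = n/2 × [2a + (n-1)d]
646 = n/2 × [2(16) + (n-1)(2)]
646 = n/2 × [32 + 2n - 2]
1292 = n × [30 + 2n]
2n² + (30)n - 1292 = 0
Discriminant: Δ = (30)² - 4(2)(-1292) = 900 + 10336 = 11236
√Δ = 106
n = [-(30) + √Δ] / (2·2) = (-30 + 106) / 4 = 76 / 4 = 19
(The negative root is discarded since n must be a positive integer.)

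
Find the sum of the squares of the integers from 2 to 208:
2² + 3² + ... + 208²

Use ∑_{k=1}^{n} k² = n(n+1)(2n+1)/6, then subtract the first 1 terms.
∑_{k=1}^{208} k² = 208×209×417/6 = 3021304
∑_{k=1}^{1} k² = 1×2×3/6 = 1
∑_{k=2}^{208} k² = 3021304 - 1 = 3021303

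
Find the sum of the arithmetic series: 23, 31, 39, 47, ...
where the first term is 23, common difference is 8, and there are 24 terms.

Sₙ = n/2 × (first + last)
Last term = a + (n-1)d = 23 + (24-1)×8 = 207
S_24 = 24/2 × (23 + 207)
S_24 = 24/2 × 230 = 2760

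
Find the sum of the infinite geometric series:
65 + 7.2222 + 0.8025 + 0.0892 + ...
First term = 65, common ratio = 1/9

For |r| < 1, S = a / (1 - r)
S = 65 / (1 - (1/9))
S = 65 / (8/9)
S = 585/8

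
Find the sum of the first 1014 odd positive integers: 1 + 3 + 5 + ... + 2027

Sum of first n odd numbers = n²
= 1014²
= 1028196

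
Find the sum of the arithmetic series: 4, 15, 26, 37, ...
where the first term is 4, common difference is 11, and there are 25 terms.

Sₙ = n/2 × (first + last)
Last term = a + (n-1)d = 4 + (25-1)×11 = 268
S_25 = 25/2 × (4 + 268)
S_25 = 25/2 × 272 = 3400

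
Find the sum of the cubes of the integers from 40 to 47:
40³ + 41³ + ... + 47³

Use ∑_{k=1}^{n} k³ = [n(n+1)/2]², then subtract the first 39 terms.
∑_{k=1}^{47} k³ = [47×48/2]² = 1128² = 1272384
∑_{k=1}^{39} k³ = [39×40/2]² = 780² = 608400
∑_{k=40}^{47} k³ = 1272384 - 608400 = 663984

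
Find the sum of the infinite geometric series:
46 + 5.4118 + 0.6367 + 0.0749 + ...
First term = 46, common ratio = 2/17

For |r| < 1, S = a / (1 - r)
S = 46 / (1 - (2/17))
S = 46 / (15/17)
S = 782/15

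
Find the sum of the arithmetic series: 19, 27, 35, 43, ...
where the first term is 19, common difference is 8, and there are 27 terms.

Sₙ = n/2 × (first + last)
Last term = a + (n-1)d = 19 + (27-1)×8 = 227
S_27 = 27/2 × (19 + 227)
S_27 = 27/2 × 246 = 3321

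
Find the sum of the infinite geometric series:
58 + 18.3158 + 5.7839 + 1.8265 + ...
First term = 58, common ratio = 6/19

For |r| < 1, S = a / (1 - r)
S = 58 / (1 - (6/19))
S = 58 / (13/19)
S = 1102/13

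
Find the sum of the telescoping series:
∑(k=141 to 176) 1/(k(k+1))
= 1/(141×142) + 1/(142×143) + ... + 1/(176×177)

Partial fractions: 1/(k(k+1)) = 1/k - 1/(k+1)
The series telescopes:
= (1/141 - 1/142) + (1/142 - 1/143) + ... + (1/176 - 1/177)
= 1/141 - 1/177
= 4/2773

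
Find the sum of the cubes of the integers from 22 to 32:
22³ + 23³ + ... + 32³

Use ∑_{k=1}^{n} k³ = [n(n+1)/2]², then subtract the first 21 terms.
∑_{k=1}^{32} k³ = [32×33/2]² = 528² = 278784
∑_{k=1}^{21} k³ = [21×22/2]² = 231² = 53361
∑_{k=22}^{32} k³ = 278784 - 53361 = 225423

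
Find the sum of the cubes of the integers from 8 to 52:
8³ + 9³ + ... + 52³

Use ∑_{k=1}^{n} k³ = [n(n+1)/2]², then subtract the first 7 terms.
∑_{k=1}^{52} k³ = [52×53/2]² = 1378² = 1898884
∑_{k=1}^{7} k³ = [7×8/2]² = 28² = 784
∑_{k=8}^{52} k³ = 1898884 - 784 = 1898100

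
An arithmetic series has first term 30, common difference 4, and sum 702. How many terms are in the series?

Using S = n/2 × [2a + (n-1)d]
702 = n/2 × [2(30) + (n-1)(4)]
702 = n/2 × [60 + 4n - 4]
1404 = n × [56 + 4n]
4n² + (56)n - 1404 = 0
Discriminant: Δ = (56)² - 4(4)(-1404) = 3136 + 22464 = 25600
√Δ = 160
n = [-(56) + √Δ] / (2·4) = (-56 + 160) / 8 = 104 / 8 = 13
(The negative root is discarded since n must be a positive integer.)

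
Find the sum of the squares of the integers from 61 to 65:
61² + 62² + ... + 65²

Use ∑_{k=1}^{n} k² = n(n+1)(2n+1)/6, then subtract the first 60 terms.
∑_{k=1}^{65} k² = 65×66×131/6 = 93665
∑_{k=1}^{60} k² = 60×61×121/6 = 73810
∑_{k=61}^{65} k² = 93665 - 73810 = 19855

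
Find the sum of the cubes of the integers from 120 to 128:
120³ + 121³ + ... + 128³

Use ∑_{k=1}^{n} k³ = [n(n+1)/2]², then subtract the first 119 terms.
∑_{k=1}^{128} k³ = [128×129/2]² = 8256² = 68161536
∑_{k=1}^{119} k³ = [119×120/2]² = 7140² = 50979600
∑_{k=120}^{128} k³ = 68161536 - 50979600 = 17181936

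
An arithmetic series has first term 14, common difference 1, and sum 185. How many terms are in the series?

Using S = n/2 × [2a + (n-1)d]
185 = n/2 × [2(14) + (n-1)(1)]
185 = n/2 × [28 + 1n - 1]
370 = n × [27 + 1n]
1n² + (27)n - 370 = 0
Discriminant: Δ = (27)² - 4(1)(-370) = 729 + 1480 = 2209
√Δ = 47
n = [-(27) + √Δ] / (2·1) = (-27 + 47) / 2 = 20 / 2 = 10
(The negative root is discarded since n must be a positive integer.)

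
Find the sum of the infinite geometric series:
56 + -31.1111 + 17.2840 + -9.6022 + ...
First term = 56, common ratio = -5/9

For |r| < 1, S = a / (1 - r)
S = 56 / (1 - (-5/9))
S = 56 / (14/9)
S = 36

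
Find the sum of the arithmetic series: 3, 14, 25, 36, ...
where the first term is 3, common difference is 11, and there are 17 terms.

Sₙ = n/2 × (first + last)
Last term = a + (n-1)d = 3 + (17-1)×11 = 179
S_17 = 17/2 × (3 + 179)
S_17 = 17/2 × 182 = 1547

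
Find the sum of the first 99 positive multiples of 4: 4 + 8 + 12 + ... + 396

Factor out 4: = 4(1 + 2 + ... + 99) = 4 × n(n+1)/2
= 4 × 99×100/2
= 4 × 4950
= 19800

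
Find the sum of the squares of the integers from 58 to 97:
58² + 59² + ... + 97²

Use ∑_{k=1}^{n} k² = n(n+1)(2n+1)/6, then subtract the first 57 terms.
∑_{k=1}^{97} k² = 97×98×195/6 = 308945
∑_{k=1}^{57} k² = 57×58×115/6 = 63365
∑_{k=58}^{97} k² = 308945 - 63365 = 245580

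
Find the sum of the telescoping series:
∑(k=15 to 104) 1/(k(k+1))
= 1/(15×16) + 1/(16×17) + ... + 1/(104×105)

Partial fractions: 1/(k(k+1)) = 1/k - 1/(k+1)
The series telescopes:
= (1/15 - 1/16) + (1/16 - 1/17) + ... + (1/104 - 1/105)
= 1/15 - 1/105
= 2/35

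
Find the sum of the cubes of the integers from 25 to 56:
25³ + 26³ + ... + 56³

Use ∑_{k=1}^{n} k³ = [n(n+1)/2]², then subtract the first 24 terms.
∑_{k=1}^{56} k³ = [56×57/2]² = 1596² = 2547216
∑_{k=1}^{24} k³ = [24×25/2]² = 300² = 90000
∑_{k=25}^{56} k³ = 2547216 - 90000 = 2457216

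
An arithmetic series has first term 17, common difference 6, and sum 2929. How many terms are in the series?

Using S = n/2 × [2a + (n-1)d]
2929 = n/2 × [2(17) + (n-1)(6)]
2929 = n/2 × [34 + 6n - 6]
5858 = n × [28 + 6n]
6n² + (28)n - 5858 = 0
Discriminant: Δ = (28)² - 4(6)(-5858) = 784 + 140592 = 141376
√Δ = 376
n = [-(28) + √Δ] / (2·6) = (-28 + 376) / 12 = 348 / 12 = 29
(The negative root is discarded since n must be a positive integer.)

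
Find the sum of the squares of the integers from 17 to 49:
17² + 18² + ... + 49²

Use ∑_{k=1}^{n} k² = n(n+1)(2n+1)/6, then subtract the first 16 terms.
∑_{k=1}^{49} k² = 49×50×99/6 = 40425
∑_{k=1}^{16} k² = 16×17×33/6 = 1496
∑_{k=17}^{49} k² = 40425 - 1496 = 38929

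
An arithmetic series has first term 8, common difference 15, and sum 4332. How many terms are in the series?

Using S = n/2 × [2a + (n-1)d]
4332 = n/2 × [2(8) + (n-1)(15)]
4332 = n/2 × [16 + 15n - 15]
8664 = n × [1 + 15n]
15n² + (1)n - 8664 = 0
Discriminant: Δ = (1)² - 4(15)(-8664) = 1 + 519840 = 519841
√Δ = 721
n = [-(1) + √Δ] / (2·15) = (-1 + 721) / 30 = 720 / 30 = 24
(The negative root is discarded since n must be a positive integer.)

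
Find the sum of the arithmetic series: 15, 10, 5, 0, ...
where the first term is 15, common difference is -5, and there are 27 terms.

Sₙ = n/2 × (first + last)
Last term = a + (n-1)d = 15 + (27-1)×(-5) = -115
S_27 = 27/2 × (15 + (-115))
S_27 = 27/2 × (-100) = -1350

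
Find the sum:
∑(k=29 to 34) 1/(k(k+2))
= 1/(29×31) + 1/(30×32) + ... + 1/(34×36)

Partial fractions: 1/(k(k+2)) = (1/2)[1/k - 1/(k+2)]
Telescoping leaves the first two and last two terms:
= (1/2)[1/29 + 1/30 - 1/35 - 1/36]
= 419/73080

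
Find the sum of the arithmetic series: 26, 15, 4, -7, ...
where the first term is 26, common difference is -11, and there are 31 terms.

Sₙ = n/2 × (first + last)
Last term = a + (n-1)d = 26 + (31-1)×(-11) = -304
S_31 = 31/2 × (26 + (-304))
S_31 = 31/2 × (-278) = -4309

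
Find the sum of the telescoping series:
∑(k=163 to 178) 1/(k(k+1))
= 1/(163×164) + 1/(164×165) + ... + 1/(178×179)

Partial fractions: 1/(k(k+1)) = 1/k - 1/(k+1)
The series telescopes:
= (1/163 - 1/164) + (1/164 - 1/165) + ... + (1/178 - 1/179)
= 1/163 - 1/179
= 16/29177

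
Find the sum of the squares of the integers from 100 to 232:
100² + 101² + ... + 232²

Use ∑_{k=1}^{n} k² = n(n+1)(2n+1)/6, then subtract the first 99 terms.
∑_{k=1}^{232} k² = 232×233×465/6 = 4189340
∑_{k=1}^{99} k² = 99×100×199/6 = 328350
∑_{k=100}^{232} k² = 4189340 - 328350 = 3860990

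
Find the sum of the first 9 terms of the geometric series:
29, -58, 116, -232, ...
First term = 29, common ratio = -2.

Sₙ = a(1 - rⁿ) / (1 - r)
S_9 = 29(1 - (-2)^9) / (1 - (-2))
S_9 = 29(1 - (-512)) / (3)
S_9 = 4959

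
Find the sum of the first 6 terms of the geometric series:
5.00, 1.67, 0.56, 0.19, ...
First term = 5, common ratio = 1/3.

Sₙ = a(1 - rⁿ) / (1 - r)
S_6 = 5(1 - (1/3)^6) / (1 - (1/3))
S_6 = 5(1 - (1/729)) / (2/3)
S_6 = 1820/243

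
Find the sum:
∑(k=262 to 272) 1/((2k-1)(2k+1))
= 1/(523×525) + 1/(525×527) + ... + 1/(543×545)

Partial fractions: 1/((2k-1)(2k+1)) = (1/2)[1/(2k-1) - 1/(2k+1)]
The series telescopes:
= (1/2)[1/523 - 1/545]
= 11/285035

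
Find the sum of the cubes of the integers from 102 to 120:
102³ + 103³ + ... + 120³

Use ∑_{k=1}^{n} k³ = [n(n+1)/2]², then subtract the first 101 terms.
∑_{k=1}^{120} k³ = [120×121/2]² = 7260² = 52707600
∑_{k=1}^{101} k³ = [101×102/2]² = 5151² = 26532801
∑_{k=102}^{120} k³ = 52707600 - 26532801 = 26174799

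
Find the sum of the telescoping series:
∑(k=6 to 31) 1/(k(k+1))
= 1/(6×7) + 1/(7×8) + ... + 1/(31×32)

Partial fractions: 1/(k(k+1)) = 1/k - 1/(k+1)
The series telescopes:
= (1/6 - 1/7) + (1/7 - 1/8) + ... + (1/31 - 1/32)
= 1/6 - 1/32
= 13/96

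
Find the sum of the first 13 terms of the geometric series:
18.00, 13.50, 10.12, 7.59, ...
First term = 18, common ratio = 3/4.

Sₙ = a(1 - rⁿ) / (1 - r)
S_13 = 18(1 - (3/4)^13) / (1 - (3/4))
S_13 = 18(1 - (1594323/67108864)) / (1/4)
S_13 = 589630869/8388608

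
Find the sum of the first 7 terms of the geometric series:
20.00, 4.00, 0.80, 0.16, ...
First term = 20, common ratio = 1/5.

Sₙ = a(1 - rⁿ) / (1 - r)
S_7 = 20(1 - (1/5)^7) / (1 - (1/5))
S_7 = 20(1 - (1/78125)) / (4/5)
S_7 = 78124/3125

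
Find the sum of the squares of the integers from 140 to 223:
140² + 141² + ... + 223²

Use ∑_{k=1}^{n} k² = n(n+1)(2n+1)/6, then subtract the first 139 terms.
∑_{k=1}^{223} k² = 223×224×447/6 = 3721424
∑_{k=1}^{139} k² = 139×140×279/6 = 904890
∑_{k=140}^{223} k² = 3721424 - 904890 = 2816534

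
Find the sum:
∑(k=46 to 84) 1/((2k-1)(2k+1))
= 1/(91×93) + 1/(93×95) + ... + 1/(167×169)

Partial fractions: 1/((2k-1)(2k+1)) = (1/2)[1/(2k-1) - 1/(2k+1)]
The series telescopes:
= (1/2)[1/91 - 1/169]
= 3/1183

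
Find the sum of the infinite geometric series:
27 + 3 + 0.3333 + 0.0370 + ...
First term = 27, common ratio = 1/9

For |r| < 1, S = a / (1 - r)
S = 27 / (1 - (1/9))
S = 27 / (8/9)
S = 243/8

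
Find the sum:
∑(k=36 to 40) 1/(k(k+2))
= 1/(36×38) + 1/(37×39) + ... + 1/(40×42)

Partial fractions: 1/(k(k+2)) = (1/2)[1/k - 1/(k+2)]
Telescoping leaves the first two and last two terms:
= (1/2)[1/36 + 1/37 - 1/41 - 1/42]
= 2525/764568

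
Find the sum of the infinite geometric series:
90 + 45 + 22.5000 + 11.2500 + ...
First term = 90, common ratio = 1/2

For |r| < 1, S = a / (1 - r)
S = 90 / (1 - (1/2))
S = 90 / (1/2)
S = 180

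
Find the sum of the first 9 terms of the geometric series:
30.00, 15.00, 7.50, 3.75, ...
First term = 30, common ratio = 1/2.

Sₙ = a(1 - rⁿ) / (1 - r)
S_9 = 30(1 - (1/2)^9) / (1 - (1/2))
S_9 = 30(1 - (1/512)) / (1/2)
S_9 = 7665/128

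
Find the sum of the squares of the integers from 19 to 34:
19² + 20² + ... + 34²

Use ∑_{k=1}^{n} k² = n(n+1)(2n+1)/6, then subtract the first 18 terms.
∑_{k=1}^{34} k² = 34×35×69/6 = 13685
∑_{k=1}^{18} k² = 18×19×37/6 = 2109
∑_{k=19}^{34} k² = 13685 - 2109 = 11576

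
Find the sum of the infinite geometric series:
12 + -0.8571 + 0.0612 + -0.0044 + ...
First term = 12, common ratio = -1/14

For |r| < 1, S = a / (1 - r)
S = 12 / (1 - (-1/14))
S = 12 / (15/14)
S = 56/5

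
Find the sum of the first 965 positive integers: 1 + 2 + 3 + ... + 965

Formula: ∑k = n(n+1)/2
= 965×966/2
= 932190/2
= 466095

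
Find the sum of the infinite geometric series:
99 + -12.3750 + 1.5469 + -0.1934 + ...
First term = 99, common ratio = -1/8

For |r| < 1, S = a / (1 - r)
S = 99 / (1 - (-1/8))
S = 99 / (9/8)
S = 88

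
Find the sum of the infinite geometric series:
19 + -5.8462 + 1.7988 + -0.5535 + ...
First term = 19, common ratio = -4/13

For |r| < 1, S = a / (1 - r)
S = 19 / (1 - (-4/13))
S = 19 / (17/13)
S = 247/17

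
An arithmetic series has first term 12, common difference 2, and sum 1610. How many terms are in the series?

Using S = n/2 × [2a + (n-1)d]
1610 = n/2 × [2(12) + (n-1)(2)]
1610 = n/2 × [24 + 2n - 2]
3220 = n × [22 + 2n]
2n² + (22)n - 3220 = 0
Discriminant: Δ = (22)² - 4(2)(-3220) = 484 + 25760 = 26244
√Δ = 162
n = [-(22) + √Δ] / (2·2) = (-22 + 162) / 4 = 140 / 4 = 35
(The negative root is discarded since n must be a positive integer.)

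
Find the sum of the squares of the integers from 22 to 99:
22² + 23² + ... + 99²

Use ∑_{k=1}^{n} k² = n(n+1)(2n+1)/6, then subtract the first 21 terms.
∑_{k=1}^{99} k² = 99×100×199/6 = 328350
∑_{k=1}^{21} k² = 21×22×43/6 = 3311
∑_{k=22}^{99} k² = 328350 - 3311 = 325039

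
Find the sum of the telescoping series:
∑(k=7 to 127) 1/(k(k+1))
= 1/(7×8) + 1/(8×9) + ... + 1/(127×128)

Partial fractions: 1/(k(k+1)) = 1/k - 1/(k+1)
The series telescopes:
= (1/7 - 1/8) + (1/8 - 1/9) + ... + (1/127 - 1/128)
= 1/7 - 1/128
= 121/896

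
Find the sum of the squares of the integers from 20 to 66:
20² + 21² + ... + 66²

Use ∑_{k=1}^{n} k² = n(n+1)(2n+1)/6, then subtract the first 19 terms.
∑_{k=1}^{66} k² = 66×67×133/6 = 98021
∑_{k=1}^{19} k² = 19×20×39/6 = 2470
∑_{k=20}^{66} k² = 98021 - 2470 = 95551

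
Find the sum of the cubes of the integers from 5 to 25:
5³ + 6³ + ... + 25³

Use ∑_{k=1}^{n} k³ = [n(n+1)/2]², then subtract the first 4 terms.
∑_{k=1}^{25} k³ = [25×26/2]² = 325² = 105625
∑_{k=1}^{4} k³ = [4×5/2]² = 10² = 100
∑_{k=5}^{25} k³ = 105625 - 100 = 105525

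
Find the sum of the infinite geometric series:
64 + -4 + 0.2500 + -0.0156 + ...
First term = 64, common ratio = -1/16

For |r| < 1, S = a / (1 - r)
S = 64 / (1 - (-1/16))
S = 64 / (17/16)
S = 1024/17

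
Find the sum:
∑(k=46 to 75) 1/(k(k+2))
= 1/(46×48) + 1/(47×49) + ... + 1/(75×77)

Partial fractions: 1/(k(k+2)) = (1/2)[1/k - 1/(k+2)]
Telescoping leaves the first two and last two terms:
= (1/2)[1/46 + 1/47 - 1/76 - 1/77]
= 106725/12652024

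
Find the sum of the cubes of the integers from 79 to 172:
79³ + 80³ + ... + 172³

Use ∑_{k=1}^{n} k³ = [n(n+1)/2]², then subtract the first 78 terms.
∑_{k=1}^{172} k³ = [172×173/2]² = 14878² = 221354884
∑_{k=1}^{78} k³ = [78×79/2]² = 3081² = 9492561
∑_{k=79}^{172} k³ = 221354884 - 9492561 = 211862323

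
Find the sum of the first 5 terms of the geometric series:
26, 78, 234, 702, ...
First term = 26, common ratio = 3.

Sₙ = a(1 - rⁿ) / (1 - r)
S_5 = 26(1 - 3^5) / (1 - 3)
S_5 = 26(1 - 243) / (-2)
S_5 = 3146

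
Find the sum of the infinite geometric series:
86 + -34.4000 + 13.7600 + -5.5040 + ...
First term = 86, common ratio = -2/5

For |r| < 1, S = a / (1 - r)
S = 86 / (1 - (-2/5))
S = 86 / (7/5)
S = 430/7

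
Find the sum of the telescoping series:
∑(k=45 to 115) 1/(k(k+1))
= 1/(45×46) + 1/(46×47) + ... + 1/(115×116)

Partial fractions: 1/(k(k+1)) = 1/k - 1/(k+1)
The series telescopes:
= (1/45 - 1/46) + (1/46 - 1/47) + ... + (1/115 - 1/116)
= 1/45 - 1/116
= 71/5220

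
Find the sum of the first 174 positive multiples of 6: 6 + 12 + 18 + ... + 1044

Factor out 6: = 6(1 + 2 + ... + 174) = 6 × n(n+1)/2
= 6 × 174×175/2
= 6 × 15225
= 91350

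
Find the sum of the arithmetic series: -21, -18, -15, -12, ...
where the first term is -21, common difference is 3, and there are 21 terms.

Sₙ = n/2 × (first + last)
Last term = a + (n-1)d = -21 + (21-1)×3 = 39
S_21 = 21/2 × (-21 + 39)
S_21 = 21/2 × 18 = 189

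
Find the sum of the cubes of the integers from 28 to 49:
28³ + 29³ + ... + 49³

Use ∑_{k=1}^{n} k³ = [n(n+1)/2]², then subtract the first 27 terms.
∑_{k=1}^{49} k³ = [49×50/2]² = 1225² = 1500625
∑_{k=1}^{27} k³ = [27×28/2]² = 378² = 142884
∑_{k=28}^{49} k³ = 1500625 - 142884 = 1357741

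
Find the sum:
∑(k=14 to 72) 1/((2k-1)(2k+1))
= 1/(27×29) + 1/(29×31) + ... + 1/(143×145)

Partial fractions: 1/((2k-1)(2k+1)) = (1/2)[1/(2k-1) - 1/(2k+1)]
The series telescopes:
= (1/2)[1/27 - 1/145]
= 59/3915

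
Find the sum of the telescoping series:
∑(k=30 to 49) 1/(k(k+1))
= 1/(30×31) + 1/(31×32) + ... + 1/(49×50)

Partial fractions: 1/(k(k+1)) = 1/k - 1/(k+1)
The series telescopes:
= (1/30 - 1/31) + (1/31 - 1/32) + ... + (1/49 - 1/50)
= 1/30 - 1/50
= 1/75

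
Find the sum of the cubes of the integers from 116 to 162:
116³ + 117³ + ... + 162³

Use ∑_{k=1}^{n} k³ = [n(n+1)/2]², then subtract the first 115 terms.
∑_{k=1}^{162} k³ = [162×163/2]² = 13203² = 174319209
∑_{k=1}^{115} k³ = [115×116/2]² = 6670² = 44488900
∑_{k=116}^{162} k³ = 174319209 - 44488900 = 129830309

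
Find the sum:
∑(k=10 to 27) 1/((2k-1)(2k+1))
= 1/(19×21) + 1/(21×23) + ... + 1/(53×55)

Partial fractions: 1/((2k-1)(2k+1)) = (1/2)[1/(2k-1) - 1/(2k+1)]
The series telescopes:
= (1/2)[1/19 - 1/55]
= 18/1045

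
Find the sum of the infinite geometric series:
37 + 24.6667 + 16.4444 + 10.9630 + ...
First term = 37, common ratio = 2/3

For |r| < 1, S = a / (1 - r)
S = 37 / (1 - (2/3))
S = 37 / (1/3)
S = 111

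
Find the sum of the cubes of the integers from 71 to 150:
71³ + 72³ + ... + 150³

Use ∑_{k=1}^{n} k³ = [n(n+1)/2]², then subtract the first 70 terms.
∑_{k=1}^{150} k³ = [150×151/2]² = 11325² = 128255625
∑_{k=1}^{70} k³ = [70×71/2]² = 2485² = 6175225
∑_{k=71}^{150} k³ = 128255625 - 6175225 = 122080400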